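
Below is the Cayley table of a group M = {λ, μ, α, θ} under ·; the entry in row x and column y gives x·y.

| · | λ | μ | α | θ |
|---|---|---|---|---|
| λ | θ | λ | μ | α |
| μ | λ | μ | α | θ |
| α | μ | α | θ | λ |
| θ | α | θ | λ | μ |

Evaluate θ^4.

μ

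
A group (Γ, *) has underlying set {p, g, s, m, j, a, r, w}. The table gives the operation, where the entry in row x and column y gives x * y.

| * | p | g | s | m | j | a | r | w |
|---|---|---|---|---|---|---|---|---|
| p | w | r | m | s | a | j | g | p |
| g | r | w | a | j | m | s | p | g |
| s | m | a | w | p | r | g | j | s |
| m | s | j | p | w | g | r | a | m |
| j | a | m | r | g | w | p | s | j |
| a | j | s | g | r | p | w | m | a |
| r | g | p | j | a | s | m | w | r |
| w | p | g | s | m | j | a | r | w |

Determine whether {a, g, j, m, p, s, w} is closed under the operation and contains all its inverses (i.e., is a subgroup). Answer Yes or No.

No

s * j = r, which is not in {a, g, j, m, p, s, w}.
The subset is not closed under *, so it is not a subgroup.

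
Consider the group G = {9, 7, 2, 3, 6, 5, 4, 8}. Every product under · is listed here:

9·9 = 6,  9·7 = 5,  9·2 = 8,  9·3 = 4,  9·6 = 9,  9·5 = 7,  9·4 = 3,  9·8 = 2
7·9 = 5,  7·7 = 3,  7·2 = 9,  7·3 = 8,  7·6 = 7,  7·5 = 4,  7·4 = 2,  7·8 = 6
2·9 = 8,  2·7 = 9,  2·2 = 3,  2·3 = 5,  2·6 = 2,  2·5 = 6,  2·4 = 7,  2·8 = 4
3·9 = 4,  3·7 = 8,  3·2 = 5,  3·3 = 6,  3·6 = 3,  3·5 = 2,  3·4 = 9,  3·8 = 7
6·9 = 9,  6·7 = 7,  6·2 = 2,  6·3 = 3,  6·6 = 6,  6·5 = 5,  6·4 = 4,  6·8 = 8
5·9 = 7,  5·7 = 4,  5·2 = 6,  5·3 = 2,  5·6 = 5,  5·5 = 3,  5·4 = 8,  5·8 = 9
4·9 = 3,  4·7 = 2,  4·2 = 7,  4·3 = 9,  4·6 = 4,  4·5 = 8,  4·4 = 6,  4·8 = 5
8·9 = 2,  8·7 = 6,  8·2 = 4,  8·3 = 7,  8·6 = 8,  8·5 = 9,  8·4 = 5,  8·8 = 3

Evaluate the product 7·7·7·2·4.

6

7·7 = 3
3·7 = 8
8·2 = 4
4·4 = 6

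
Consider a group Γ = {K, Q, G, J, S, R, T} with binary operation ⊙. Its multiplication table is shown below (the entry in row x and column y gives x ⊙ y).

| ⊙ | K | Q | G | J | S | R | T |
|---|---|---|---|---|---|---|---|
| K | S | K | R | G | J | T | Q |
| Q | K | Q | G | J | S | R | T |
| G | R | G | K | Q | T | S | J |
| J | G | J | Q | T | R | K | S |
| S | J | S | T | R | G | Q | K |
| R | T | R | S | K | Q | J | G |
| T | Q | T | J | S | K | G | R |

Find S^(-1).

R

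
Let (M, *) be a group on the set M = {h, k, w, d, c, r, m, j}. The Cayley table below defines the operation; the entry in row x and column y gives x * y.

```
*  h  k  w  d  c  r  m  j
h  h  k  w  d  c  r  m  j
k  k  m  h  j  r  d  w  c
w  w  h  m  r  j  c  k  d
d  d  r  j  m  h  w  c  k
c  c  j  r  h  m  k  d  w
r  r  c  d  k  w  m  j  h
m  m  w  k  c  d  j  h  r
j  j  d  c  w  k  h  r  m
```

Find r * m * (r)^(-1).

The identity is h. In row r, the entry h sits in column j, so r^(-1) = j.
r * m = j
j * j = m

m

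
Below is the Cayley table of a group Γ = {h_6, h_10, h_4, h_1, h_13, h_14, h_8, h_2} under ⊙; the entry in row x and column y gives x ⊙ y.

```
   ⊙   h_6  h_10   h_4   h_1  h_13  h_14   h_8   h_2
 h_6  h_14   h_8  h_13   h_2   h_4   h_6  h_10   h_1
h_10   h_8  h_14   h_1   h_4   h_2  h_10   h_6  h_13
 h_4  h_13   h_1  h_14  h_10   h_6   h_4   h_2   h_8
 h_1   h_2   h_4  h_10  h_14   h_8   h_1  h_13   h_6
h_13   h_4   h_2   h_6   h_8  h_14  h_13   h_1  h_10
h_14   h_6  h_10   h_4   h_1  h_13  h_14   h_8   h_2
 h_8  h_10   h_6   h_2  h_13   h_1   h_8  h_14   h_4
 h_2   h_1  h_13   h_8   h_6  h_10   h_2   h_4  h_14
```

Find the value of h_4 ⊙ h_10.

Read row h_4, column h_10: h_4 ⊙ h_10 = h_1.
(Structurally, Γ here is isomorphic to the elementary abelian group (Z_2)^3.)

h_1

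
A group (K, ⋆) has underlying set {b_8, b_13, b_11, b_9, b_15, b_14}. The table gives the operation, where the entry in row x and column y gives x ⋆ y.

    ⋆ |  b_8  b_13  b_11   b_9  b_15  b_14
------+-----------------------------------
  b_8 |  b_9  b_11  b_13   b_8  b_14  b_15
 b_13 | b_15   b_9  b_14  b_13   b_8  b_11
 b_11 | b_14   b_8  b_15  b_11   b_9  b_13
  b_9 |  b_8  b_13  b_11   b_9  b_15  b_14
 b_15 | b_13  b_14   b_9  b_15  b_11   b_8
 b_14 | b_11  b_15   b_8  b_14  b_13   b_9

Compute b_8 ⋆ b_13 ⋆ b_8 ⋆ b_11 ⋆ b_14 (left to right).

b_15

b_8 ⋆ b_13 = b_11
b_11 ⋆ b_8 = b_14
b_14 ⋆ b_11 = b_8
b_8 ⋆ b_14 = b_15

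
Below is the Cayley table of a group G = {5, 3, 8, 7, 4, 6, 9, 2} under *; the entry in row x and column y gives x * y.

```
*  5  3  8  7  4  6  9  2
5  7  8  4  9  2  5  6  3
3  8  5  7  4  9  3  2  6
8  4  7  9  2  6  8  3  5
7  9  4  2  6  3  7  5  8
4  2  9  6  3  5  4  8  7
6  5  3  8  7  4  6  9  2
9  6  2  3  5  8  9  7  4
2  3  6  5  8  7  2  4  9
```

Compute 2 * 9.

4

Read row 2, column 9: 2 * 9 = 4.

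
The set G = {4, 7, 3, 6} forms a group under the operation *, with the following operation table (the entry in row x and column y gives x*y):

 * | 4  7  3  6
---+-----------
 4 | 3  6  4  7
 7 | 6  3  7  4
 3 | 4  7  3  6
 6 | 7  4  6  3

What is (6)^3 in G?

6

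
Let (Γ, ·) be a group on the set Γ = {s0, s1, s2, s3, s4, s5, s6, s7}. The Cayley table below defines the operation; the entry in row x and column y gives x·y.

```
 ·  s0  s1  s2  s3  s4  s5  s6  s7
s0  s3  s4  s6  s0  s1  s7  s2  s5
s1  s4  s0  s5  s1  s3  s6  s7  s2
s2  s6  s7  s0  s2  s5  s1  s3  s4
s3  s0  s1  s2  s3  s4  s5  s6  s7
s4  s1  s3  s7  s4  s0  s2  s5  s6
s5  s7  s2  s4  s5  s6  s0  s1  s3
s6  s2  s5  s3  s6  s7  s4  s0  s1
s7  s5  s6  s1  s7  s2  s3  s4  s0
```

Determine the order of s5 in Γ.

4

The identity element is s3 (its row matches the header).
s5^1 = s5
s5^2 = s5·s5 = s0
s5^3 = s0·s5 = s7
s5^4 = s7·s5 = s3
The first power of s5 equal to the identity is s5^4, so ord(s5) = 4.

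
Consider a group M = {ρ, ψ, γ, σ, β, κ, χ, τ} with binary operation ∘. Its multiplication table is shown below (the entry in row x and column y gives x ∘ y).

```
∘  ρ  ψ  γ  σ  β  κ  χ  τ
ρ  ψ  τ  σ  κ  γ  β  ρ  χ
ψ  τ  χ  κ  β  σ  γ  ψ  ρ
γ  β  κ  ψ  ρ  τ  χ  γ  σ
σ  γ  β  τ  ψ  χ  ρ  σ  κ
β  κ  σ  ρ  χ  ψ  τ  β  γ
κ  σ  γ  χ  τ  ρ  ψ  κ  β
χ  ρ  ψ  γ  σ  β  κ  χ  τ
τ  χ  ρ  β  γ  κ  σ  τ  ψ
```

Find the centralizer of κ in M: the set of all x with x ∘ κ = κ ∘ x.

Compare row κ with column κ entry by entry.
γ ∘ κ = χ = κ ∘ γ, so γ commutes with κ.
τ ∘ κ = σ but κ ∘ τ = β, so τ does not.
Collecting the elements that commute with κ: C(κ) = {γ, κ, χ, ψ}.

{γ, κ, χ, ψ}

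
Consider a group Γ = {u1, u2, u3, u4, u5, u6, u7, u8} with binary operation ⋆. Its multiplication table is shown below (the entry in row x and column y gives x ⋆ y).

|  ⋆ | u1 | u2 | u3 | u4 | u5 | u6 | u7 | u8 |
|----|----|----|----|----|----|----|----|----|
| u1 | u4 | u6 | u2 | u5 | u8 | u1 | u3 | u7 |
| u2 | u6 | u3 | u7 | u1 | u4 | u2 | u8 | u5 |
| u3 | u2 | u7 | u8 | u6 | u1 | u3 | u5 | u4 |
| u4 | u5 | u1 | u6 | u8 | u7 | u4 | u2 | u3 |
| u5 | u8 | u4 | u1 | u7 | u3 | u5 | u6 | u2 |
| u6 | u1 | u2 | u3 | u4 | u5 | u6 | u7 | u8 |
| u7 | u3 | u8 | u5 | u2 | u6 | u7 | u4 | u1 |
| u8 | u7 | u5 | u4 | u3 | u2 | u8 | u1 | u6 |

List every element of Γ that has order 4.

{u3, u4}

Identity is u6. Compute the order of each non-identity element by repeated multiplication:
  u1: u1 → u4 → u5 → u8 → u7 → u3 → u2 → u6  (order 8)
  u2: u2 → u3 → u7 → u8 → u5 → u4 → u1 → u6  (order 8)
  u3: u3 → u8 → u4 → u6  (order 4)
  u4: u4 → u8 → u3 → u6  (order 4)
  u5: u5 → u3 → u1 → u8 → u2 → u4 → u7 → u6  (order 8)
  u7: u7 → u4 → u2 → u8 → u1 → u3 → u5 → u6  (order 8)
  u8: u8 → u6  (order 2)
Elements of order 4: {u3, u4}.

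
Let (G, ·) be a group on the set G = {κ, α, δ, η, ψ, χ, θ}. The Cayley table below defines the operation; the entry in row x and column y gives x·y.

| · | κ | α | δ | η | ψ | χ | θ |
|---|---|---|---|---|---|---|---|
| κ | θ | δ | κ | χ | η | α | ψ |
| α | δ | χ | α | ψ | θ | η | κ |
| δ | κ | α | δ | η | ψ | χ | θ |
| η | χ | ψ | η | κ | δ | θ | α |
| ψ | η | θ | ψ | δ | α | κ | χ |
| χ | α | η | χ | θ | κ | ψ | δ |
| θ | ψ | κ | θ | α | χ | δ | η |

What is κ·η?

χ

Read row κ, column η: κ·η = χ.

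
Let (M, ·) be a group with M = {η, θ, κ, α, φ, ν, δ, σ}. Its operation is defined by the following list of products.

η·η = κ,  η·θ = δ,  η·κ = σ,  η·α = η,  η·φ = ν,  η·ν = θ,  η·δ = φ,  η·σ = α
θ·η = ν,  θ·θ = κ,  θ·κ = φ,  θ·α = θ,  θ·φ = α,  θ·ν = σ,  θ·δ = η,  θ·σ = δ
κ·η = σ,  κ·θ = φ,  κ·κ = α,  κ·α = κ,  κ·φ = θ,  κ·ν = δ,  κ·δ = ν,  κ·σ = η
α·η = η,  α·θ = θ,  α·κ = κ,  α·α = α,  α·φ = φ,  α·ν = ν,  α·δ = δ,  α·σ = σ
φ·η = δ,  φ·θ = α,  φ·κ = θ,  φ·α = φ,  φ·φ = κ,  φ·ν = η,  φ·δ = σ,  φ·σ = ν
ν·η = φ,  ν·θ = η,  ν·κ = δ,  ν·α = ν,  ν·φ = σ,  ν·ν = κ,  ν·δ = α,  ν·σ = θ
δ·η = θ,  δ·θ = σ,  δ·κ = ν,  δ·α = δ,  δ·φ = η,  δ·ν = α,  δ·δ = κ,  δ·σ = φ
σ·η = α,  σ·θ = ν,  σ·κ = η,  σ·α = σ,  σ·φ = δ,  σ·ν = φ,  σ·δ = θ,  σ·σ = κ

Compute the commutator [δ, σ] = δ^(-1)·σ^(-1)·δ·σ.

κ

Identity is α; from the table δ^(-1) = ν and σ^(-1) = η.
ν·η = φ
φ·δ = σ
σ·σ = κ
(Structurally, M here is isomorphic to the quaternion group Q_8.)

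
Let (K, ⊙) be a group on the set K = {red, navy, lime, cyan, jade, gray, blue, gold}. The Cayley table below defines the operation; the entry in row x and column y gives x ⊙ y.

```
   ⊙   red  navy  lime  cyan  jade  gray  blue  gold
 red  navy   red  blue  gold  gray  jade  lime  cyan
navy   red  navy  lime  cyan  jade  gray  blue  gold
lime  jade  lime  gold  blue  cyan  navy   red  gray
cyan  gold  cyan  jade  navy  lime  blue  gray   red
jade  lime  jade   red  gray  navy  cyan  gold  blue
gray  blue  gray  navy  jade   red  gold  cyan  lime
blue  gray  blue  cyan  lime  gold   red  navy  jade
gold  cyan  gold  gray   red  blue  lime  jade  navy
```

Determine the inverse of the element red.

First locate the identity: row navy matches the header, so navy is the identity.
Scan row red for navy: red ⊙ red = navy. Hence red^(-1) = red.
(Structurally, K here is isomorphic to the dihedral group D_4.)

red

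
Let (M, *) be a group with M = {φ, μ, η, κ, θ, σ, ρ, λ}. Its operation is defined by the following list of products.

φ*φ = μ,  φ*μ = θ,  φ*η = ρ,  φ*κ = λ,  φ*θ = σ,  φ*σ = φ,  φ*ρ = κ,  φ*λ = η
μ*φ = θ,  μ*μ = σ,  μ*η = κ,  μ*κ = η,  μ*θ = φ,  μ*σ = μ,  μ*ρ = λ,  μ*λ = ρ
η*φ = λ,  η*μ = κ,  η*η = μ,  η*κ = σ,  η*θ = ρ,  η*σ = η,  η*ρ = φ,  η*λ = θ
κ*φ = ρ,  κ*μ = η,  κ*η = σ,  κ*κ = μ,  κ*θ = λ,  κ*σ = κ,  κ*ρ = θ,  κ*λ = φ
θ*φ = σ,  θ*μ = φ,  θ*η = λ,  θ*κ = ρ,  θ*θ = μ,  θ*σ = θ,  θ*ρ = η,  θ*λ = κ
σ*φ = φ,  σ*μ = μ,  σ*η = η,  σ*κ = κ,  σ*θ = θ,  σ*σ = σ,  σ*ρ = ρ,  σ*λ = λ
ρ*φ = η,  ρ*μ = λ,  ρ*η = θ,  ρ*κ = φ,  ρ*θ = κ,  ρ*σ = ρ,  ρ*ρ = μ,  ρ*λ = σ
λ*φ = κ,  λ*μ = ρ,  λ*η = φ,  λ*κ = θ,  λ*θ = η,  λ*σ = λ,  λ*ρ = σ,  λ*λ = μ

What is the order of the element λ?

4

The identity element is σ (its row matches the header).
λ^1 = λ
λ^2 = λ * λ = μ
λ^3 = μ * λ = ρ
λ^4 = ρ * λ = σ
The first power of λ equal to the identity is λ^4, so ord(λ) = 4.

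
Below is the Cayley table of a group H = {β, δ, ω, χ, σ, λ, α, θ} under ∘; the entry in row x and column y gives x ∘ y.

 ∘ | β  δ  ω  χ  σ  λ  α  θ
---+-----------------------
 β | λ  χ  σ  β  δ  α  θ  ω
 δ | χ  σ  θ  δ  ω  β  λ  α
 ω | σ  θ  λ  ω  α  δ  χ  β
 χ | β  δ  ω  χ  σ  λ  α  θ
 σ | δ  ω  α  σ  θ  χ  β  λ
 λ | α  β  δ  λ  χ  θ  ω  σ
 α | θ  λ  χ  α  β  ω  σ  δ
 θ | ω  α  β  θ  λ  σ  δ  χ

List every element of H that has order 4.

Identity is χ. Compute the order of each non-identity element by repeated multiplication:
  β: β → λ → α → θ → ω → σ → δ → χ  (order 8)
  δ: δ → σ → ω → θ → α → λ → β → χ  (order 8)
  ω: ω → λ → δ → θ → β → σ → α → χ  (order 8)
  σ: σ → θ → λ → χ  (order 4)
  λ: λ → θ → σ → χ  (order 4)
  α: α → σ → β → θ → δ → λ → ω → χ  (order 8)
  θ: θ → χ  (order 2)
Elements of order 4: {λ, σ}.

{λ, σ}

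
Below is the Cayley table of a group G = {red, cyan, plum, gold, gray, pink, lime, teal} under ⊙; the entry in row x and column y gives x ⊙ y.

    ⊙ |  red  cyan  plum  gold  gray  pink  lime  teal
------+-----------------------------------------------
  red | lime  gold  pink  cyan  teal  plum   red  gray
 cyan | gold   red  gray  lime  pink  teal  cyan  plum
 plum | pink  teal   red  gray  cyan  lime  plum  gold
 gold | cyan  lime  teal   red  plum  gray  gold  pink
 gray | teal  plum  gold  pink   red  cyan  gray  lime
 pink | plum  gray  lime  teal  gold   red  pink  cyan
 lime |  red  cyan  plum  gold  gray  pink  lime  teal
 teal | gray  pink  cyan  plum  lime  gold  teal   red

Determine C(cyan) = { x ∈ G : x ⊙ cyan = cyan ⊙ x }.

Compare row cyan with column cyan entry by entry.
gold ⊙ cyan = lime = cyan ⊙ gold, so gold commutes with cyan.
plum ⊙ cyan = teal but cyan ⊙ plum = gray, so plum does not.
Collecting the elements that commute with cyan: C(cyan) = {cyan, gold, lime, red}.

{cyan, gold, lime, red}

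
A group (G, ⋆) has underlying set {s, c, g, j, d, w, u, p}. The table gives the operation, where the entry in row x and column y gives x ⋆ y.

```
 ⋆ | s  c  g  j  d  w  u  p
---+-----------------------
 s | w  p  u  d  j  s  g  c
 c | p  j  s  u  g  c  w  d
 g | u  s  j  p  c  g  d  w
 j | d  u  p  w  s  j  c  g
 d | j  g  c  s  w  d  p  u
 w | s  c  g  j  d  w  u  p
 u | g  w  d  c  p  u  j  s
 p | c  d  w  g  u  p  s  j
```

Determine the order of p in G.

The identity element is w (its row matches the header).
p^1 = p
p^2 = p ⋆ p = j
p^3 = j ⋆ p = g
p^4 = g ⋆ p = w
The first power of p equal to the identity is p^4, so ord(p) = 4.

4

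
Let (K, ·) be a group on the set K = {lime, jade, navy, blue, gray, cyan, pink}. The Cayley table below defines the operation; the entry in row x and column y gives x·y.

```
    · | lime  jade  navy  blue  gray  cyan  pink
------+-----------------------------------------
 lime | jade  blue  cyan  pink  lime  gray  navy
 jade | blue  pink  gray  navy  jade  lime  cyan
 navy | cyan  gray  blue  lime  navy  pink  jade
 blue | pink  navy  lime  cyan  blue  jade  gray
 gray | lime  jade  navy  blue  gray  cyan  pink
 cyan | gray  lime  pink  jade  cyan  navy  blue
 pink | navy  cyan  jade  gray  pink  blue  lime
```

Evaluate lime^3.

blue

lime^1 = lime
lime^2 = lime·lime = jade
lime^3 = jade·lime = blue
(Structurally, K here is isomorphic to the cyclic group Z_7.)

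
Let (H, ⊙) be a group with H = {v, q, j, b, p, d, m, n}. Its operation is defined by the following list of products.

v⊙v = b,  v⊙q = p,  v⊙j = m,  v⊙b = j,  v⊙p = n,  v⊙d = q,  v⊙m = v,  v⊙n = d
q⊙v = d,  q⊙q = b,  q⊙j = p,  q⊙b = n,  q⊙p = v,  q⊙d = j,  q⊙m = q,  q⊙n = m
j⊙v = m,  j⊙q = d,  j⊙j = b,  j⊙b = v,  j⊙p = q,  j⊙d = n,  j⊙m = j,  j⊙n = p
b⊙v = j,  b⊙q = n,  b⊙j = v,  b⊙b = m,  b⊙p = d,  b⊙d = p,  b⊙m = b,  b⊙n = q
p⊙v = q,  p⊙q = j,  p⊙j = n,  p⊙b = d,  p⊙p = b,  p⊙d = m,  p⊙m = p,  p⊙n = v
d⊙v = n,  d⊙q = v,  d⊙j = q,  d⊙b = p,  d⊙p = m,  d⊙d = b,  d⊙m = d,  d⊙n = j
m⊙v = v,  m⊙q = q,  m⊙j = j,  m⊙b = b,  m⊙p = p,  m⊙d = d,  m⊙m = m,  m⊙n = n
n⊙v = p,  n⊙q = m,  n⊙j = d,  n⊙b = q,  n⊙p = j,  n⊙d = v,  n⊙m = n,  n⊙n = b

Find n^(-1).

First locate the identity: row m matches the header, so m is the identity.
Scan row n for m: n ⊙ q = m. Hence n^(-1) = q.

q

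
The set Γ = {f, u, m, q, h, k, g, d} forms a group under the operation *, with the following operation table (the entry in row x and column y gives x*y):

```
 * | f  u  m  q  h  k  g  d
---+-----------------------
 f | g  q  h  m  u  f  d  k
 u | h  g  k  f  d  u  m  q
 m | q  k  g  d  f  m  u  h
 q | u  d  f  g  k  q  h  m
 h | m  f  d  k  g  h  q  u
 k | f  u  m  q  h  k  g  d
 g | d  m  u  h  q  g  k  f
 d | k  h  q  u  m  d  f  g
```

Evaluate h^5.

h^1 = h
h^2 = h*h = g
h^3 = g*h = q
h^4 = q*h = k
h^5 = k*h = h

h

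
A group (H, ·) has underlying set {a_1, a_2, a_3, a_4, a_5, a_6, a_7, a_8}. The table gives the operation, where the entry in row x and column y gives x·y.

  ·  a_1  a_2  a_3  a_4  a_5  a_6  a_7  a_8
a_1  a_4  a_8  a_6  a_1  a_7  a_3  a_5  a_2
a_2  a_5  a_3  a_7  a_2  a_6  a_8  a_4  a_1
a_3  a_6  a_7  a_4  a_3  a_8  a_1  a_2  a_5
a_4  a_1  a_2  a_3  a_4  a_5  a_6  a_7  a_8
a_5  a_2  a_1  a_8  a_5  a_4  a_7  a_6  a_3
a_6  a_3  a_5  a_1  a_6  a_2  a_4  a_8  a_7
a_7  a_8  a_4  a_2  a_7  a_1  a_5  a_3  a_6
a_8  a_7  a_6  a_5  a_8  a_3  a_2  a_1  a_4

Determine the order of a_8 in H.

2

The identity element is a_4 (its row matches the header).
a_8^1 = a_8
a_8^2 = a_8·a_8 = a_4
The first power of a_8 equal to the identity is a_8^2, so ord(a_8) = 2.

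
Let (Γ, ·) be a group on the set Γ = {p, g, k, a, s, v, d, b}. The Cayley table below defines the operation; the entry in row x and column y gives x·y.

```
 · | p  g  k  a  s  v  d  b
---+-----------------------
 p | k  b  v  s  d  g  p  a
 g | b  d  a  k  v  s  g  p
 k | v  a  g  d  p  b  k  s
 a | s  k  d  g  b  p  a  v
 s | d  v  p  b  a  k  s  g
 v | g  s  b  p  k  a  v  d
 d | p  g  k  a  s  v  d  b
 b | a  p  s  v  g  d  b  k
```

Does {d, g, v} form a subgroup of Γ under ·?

No

g·v = s, which is not in {d, g, v}.
The subset is not closed under ·, so it is not a subgroup.
(Structurally, Γ here is isomorphic to the cyclic group Z_8.)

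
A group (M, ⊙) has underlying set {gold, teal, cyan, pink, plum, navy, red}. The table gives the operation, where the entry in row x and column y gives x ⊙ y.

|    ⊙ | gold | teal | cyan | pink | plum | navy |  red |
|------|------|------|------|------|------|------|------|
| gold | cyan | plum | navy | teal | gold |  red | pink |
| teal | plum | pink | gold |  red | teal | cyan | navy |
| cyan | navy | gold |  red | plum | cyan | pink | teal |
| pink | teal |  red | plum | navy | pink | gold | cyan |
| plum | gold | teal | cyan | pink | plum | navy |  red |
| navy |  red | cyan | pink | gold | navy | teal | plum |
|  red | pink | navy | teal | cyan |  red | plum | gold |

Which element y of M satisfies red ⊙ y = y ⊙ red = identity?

navy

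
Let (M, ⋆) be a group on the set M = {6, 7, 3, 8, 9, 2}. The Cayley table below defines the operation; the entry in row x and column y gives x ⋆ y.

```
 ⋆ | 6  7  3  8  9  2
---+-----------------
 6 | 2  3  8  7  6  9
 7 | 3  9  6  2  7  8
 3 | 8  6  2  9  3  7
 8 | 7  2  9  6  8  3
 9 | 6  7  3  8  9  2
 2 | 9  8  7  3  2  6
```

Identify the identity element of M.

9

The identity e satisfies e ⋆ x = x for all x, so its row in the table reproduces the column headers.
Row 9 reads: 6, 7, 3, 8, 9, 2 — exactly the header order. So 9 is the identity.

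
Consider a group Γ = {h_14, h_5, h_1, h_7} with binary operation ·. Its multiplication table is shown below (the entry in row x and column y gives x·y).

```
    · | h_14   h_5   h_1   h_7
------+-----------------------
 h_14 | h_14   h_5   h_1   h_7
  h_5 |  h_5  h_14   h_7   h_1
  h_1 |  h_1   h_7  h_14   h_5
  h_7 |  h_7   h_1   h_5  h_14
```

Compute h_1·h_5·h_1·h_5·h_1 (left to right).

h_1·h_5 = h_7
h_7·h_1 = h_5
h_5·h_5 = h_14
h_14·h_1 = h_1

h_1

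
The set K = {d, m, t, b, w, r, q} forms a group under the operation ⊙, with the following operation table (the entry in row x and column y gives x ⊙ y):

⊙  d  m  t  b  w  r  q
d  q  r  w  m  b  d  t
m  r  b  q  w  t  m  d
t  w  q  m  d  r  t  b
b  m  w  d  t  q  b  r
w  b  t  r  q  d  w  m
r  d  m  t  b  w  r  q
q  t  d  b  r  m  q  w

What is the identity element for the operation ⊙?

The identity e satisfies e ⊙ x = x for all x, so its row in the table reproduces the column headers.
Row r reads: d, m, t, b, w, r, q — exactly the header order. So r is the identity.

r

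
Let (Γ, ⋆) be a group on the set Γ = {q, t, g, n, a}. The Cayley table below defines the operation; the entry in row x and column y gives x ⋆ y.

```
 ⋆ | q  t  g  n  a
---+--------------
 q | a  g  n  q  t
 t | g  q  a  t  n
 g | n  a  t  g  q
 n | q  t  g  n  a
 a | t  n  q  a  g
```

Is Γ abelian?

Check whether the table is symmetric across its main diagonal.
Every entry (row x, col y) equals the entry (row y, col x), so Γ is abelian.
(In fact Γ ≅ the cyclic group Z_5.)

Yes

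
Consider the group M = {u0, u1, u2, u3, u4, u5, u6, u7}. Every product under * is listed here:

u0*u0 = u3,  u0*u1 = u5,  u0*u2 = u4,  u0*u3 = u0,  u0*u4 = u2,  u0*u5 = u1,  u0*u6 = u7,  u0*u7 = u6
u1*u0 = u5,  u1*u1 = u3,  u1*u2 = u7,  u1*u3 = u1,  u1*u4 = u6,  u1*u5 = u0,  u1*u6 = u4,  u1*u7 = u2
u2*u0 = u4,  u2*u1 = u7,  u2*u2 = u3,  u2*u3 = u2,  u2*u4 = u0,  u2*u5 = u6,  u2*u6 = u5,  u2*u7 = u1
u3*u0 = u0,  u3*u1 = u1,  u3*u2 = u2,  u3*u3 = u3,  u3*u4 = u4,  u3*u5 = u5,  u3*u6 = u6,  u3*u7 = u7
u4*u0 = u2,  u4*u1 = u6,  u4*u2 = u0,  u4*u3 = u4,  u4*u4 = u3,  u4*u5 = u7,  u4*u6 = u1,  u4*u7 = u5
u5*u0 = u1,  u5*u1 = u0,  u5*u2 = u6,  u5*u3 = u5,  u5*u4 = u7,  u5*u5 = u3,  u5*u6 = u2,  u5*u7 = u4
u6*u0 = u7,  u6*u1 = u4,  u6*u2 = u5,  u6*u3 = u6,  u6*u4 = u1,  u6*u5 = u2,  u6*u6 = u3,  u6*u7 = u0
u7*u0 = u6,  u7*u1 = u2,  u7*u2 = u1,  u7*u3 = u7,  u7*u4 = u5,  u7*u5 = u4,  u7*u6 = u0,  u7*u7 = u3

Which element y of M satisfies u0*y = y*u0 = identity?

First locate the identity: row u3 matches the header, so u3 is the identity.
Scan row u0 for u3: u0*u0 = u3. Hence u0^(-1) = u0.

u0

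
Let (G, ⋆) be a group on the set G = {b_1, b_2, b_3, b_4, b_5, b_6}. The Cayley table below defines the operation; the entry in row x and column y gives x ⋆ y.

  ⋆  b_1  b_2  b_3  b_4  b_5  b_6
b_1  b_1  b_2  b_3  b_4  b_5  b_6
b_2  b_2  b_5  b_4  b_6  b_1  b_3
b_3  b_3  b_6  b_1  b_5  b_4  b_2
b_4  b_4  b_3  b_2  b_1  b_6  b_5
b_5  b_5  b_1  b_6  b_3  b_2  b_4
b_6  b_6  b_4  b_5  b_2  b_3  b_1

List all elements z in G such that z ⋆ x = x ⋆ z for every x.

{b_1}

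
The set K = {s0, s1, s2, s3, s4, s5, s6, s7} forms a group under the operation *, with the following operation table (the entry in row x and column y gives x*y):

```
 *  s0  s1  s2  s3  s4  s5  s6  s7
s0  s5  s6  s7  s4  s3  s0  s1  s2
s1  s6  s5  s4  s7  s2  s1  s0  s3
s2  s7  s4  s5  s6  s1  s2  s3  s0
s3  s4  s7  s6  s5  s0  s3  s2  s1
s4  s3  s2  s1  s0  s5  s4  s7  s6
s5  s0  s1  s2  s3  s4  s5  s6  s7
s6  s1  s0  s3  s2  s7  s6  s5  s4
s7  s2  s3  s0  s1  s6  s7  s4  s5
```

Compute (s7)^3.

s7^1 = s7
s7^2 = s7*s7 = s5
s7^3 = s5*s7 = s7

s7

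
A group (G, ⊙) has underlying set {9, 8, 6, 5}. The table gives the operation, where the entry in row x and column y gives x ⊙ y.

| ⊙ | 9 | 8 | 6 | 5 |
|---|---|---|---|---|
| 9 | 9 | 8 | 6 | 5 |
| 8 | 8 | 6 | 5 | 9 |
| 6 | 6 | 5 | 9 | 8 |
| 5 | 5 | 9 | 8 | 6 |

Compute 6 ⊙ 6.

9

Read row 6, column 6: 6 ⊙ 6 = 9.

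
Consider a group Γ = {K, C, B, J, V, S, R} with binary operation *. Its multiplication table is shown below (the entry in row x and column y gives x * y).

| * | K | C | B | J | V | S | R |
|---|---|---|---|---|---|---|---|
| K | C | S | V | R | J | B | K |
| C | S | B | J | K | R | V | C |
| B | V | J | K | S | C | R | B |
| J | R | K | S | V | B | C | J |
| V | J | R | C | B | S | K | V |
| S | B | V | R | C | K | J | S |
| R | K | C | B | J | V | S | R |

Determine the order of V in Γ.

The identity element is R (its row matches the header).
V^1 = V
V^2 = V * V = S
V^3 = S * V = K
V^4 = K * V = J
V^5 = J * V = B
V^6 = B * V = C
V^7 = C * V = R
The first power of V equal to the identity is V^7, so ord(V) = 7.

7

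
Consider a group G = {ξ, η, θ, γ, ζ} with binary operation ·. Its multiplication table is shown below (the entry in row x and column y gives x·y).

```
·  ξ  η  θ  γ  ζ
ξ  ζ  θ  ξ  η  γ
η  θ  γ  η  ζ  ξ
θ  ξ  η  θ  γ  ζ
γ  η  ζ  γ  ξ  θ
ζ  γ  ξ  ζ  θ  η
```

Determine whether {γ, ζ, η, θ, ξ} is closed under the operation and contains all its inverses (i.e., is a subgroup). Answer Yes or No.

{γ, ζ, η, θ, ξ} contains the identity θ.
Checking products: every product of two elements of {γ, ζ, η, θ, ξ} (read from the table) lies in {γ, ζ, η, θ, ξ}, so the set is closed.
In a finite group, a nonempty closed subset is a subgroup. So {γ, ζ, η, θ, ξ} ≤ G.

Yes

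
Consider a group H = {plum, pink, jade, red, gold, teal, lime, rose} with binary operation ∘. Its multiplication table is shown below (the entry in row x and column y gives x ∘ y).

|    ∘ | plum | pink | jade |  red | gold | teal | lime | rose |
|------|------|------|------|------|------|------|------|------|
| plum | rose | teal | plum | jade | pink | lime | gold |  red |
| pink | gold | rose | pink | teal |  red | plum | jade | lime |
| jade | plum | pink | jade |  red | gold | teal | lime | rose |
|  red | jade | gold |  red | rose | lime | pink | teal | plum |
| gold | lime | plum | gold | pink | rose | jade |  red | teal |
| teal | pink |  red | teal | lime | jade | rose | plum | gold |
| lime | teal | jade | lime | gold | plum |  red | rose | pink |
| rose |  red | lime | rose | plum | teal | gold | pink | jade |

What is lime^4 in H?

lime^1 = lime
lime^2 = lime ∘ lime = rose
lime^3 = rose ∘ lime = pink
lime^4 = pink ∘ lime = jade

jade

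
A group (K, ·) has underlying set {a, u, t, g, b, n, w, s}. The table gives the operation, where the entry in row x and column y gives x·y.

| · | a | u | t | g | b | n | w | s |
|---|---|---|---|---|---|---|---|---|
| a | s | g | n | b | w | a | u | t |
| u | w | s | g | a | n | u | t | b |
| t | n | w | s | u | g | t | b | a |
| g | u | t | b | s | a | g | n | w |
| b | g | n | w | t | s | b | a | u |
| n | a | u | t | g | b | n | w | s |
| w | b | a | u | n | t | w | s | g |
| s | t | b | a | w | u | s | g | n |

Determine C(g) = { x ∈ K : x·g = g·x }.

Compare row g with column g entry by entry.
s·g = w = g·s, so s commutes with g.
b·g = t but g·b = a, so b does not.
Collecting the elements that commute with g: C(g) = {g, n, s, w}.

{g, n, s, w}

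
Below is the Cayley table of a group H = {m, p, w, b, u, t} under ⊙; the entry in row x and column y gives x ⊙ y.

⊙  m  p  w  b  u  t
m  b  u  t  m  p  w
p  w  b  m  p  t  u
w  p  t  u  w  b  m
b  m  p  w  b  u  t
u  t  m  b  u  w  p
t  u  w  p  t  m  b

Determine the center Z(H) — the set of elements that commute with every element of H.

{b}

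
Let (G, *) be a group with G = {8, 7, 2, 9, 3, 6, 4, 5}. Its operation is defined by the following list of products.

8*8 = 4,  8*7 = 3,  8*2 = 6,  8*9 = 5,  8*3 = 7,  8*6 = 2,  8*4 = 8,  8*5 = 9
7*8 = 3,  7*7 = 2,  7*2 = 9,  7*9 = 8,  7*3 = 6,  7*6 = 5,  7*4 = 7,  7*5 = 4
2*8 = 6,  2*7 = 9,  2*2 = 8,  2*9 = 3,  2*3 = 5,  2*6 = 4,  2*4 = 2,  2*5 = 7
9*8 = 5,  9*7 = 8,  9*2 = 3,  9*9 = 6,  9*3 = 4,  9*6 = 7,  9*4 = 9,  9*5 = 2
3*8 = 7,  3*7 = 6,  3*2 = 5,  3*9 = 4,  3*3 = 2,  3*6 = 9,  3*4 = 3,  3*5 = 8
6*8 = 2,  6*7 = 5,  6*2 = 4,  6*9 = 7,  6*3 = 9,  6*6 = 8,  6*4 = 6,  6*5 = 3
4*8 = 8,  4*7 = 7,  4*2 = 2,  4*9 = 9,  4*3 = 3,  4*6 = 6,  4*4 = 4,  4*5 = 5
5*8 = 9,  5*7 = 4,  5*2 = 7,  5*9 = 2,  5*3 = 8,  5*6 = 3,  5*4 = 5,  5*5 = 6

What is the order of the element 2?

The identity element is 4 (its row matches the header).
2^1 = 2
2^2 = 2 * 2 = 8
2^3 = 8 * 2 = 6
2^4 = 6 * 2 = 4
The first power of 2 equal to the identity is 2^4, so ord(2) = 4.

4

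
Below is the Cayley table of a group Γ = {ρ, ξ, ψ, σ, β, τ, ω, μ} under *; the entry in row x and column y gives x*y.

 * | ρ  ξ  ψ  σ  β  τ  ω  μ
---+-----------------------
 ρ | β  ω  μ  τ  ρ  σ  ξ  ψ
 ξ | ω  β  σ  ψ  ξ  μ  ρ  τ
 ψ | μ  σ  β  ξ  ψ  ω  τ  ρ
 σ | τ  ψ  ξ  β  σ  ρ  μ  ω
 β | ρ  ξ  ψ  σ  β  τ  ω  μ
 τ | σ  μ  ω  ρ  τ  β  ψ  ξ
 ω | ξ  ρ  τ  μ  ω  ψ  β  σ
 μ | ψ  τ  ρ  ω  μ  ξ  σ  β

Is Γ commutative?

Yes

Check whether the table is symmetric across its main diagonal.
Every entry (row x, col y) equals the entry (row y, col x), so Γ is abelian.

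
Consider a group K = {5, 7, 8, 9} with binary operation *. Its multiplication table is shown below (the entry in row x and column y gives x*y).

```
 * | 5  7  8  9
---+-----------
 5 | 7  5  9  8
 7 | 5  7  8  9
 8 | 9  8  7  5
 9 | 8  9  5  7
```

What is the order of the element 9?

The identity element is 7 (its row matches the header).
9^1 = 9
9^2 = 9*9 = 7
The first power of 9 equal to the identity is 9^2, so ord(9) = 2.

2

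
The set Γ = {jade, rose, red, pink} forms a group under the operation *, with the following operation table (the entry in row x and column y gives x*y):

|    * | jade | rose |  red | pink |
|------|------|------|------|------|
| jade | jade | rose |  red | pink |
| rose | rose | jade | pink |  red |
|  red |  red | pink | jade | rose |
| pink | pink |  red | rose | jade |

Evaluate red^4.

jade

red^1 = red
red^2 = red*red = jade
red^3 = jade*red = red
red^4 = red*red = jade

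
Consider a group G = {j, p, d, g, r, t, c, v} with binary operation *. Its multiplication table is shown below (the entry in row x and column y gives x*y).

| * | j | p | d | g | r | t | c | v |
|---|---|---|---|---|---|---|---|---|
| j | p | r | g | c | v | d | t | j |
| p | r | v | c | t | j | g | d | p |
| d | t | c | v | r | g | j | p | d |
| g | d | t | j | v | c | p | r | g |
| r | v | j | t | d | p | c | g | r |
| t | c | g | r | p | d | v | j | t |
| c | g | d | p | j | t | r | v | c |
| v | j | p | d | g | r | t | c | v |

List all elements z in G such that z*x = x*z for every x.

An element z is central iff its row equals its column in the table.
For g: g*r = c ≠ d = r*g, so g ∉ Z.
Checking each element this way leaves Z(G) = {p, v}.

{p, v}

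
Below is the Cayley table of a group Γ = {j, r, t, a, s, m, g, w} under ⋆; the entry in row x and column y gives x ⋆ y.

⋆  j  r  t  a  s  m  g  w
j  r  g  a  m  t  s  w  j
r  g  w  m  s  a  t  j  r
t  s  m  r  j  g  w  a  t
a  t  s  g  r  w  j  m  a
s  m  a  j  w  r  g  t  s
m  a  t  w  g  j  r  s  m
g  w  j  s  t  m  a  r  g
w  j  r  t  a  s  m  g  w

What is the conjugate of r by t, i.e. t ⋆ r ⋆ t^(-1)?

r

The identity is w. In row t, the entry w sits in column m, so t^(-1) = m.
t ⋆ r = m
m ⋆ m = r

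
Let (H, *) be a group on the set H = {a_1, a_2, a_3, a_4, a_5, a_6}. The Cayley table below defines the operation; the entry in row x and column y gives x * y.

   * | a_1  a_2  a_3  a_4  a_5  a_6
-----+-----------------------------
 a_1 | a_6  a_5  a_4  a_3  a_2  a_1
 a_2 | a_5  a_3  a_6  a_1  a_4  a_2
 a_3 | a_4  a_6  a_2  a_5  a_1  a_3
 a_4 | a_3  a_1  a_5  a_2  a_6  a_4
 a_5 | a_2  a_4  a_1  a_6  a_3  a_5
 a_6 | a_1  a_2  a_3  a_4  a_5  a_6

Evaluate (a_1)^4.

a_1^1 = a_1
a_1^2 = a_1 * a_1 = a_6
a_1^3 = a_6 * a_1 = a_1
a_1^4 = a_1 * a_1 = a_6

a_6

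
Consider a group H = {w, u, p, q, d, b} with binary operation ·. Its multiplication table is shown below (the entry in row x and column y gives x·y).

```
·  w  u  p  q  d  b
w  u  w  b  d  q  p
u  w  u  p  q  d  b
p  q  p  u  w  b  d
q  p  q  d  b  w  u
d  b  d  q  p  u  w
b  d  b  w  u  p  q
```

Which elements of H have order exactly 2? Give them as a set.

{d, p, w}

Identity is u. Compute the order of each non-identity element by repeated multiplication:
  w: w → u  (order 2)
  p: p → u  (order 2)
  q: q → b → u  (order 3)
  d: d → u  (order 2)
  b: b → q → u  (order 3)
Elements of order 2: {d, p, w}.
(Structurally, H here is isomorphic to the symmetric group S_3.)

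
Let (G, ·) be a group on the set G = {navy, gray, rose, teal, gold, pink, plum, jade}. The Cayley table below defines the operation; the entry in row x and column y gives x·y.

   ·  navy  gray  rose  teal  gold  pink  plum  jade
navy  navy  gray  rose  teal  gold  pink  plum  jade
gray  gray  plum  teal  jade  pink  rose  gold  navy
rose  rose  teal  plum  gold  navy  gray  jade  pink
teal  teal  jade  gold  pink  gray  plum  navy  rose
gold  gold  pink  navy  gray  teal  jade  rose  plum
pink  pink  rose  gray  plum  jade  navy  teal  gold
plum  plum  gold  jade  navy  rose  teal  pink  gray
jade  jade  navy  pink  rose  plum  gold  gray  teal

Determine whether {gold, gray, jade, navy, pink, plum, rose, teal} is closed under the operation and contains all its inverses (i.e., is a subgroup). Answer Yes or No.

Yes

{gold, gray, jade, navy, pink, plum, rose, teal} contains the identity navy.
Checking products: every product of two elements of {gold, gray, jade, navy, pink, plum, rose, teal} (read from the table) lies in {gold, gray, jade, navy, pink, plum, rose, teal}, so the set is closed.
In a finite group, a nonempty closed subset is a subgroup. So {gold, gray, jade, navy, pink, plum, rose, teal} ≤ G.
(Structurally, G here is isomorphic to the cyclic group Z_8.)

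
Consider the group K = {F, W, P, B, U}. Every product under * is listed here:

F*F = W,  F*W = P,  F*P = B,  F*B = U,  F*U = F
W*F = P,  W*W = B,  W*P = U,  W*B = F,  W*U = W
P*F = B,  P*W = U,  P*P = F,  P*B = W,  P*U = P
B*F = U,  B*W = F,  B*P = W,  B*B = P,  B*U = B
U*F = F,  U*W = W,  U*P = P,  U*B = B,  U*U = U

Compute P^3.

B

P^1 = P
P^2 = P*P = F
P^3 = F*P = B
(Structurally, K here is isomorphic to the cyclic group Z_5.)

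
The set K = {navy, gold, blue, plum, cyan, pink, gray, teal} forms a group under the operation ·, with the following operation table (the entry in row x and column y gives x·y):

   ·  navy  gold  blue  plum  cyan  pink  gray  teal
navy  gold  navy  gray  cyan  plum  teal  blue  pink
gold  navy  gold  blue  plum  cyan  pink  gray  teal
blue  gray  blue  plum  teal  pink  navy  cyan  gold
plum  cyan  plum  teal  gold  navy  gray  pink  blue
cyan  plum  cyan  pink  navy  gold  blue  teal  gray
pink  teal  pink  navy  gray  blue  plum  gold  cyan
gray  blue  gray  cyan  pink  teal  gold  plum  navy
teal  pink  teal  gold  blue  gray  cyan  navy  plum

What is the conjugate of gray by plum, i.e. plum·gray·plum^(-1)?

gray

The identity is gold. In row plum, the entry gold sits in column plum, so plum^(-1) = plum.
plum·gray = pink
pink·plum = gray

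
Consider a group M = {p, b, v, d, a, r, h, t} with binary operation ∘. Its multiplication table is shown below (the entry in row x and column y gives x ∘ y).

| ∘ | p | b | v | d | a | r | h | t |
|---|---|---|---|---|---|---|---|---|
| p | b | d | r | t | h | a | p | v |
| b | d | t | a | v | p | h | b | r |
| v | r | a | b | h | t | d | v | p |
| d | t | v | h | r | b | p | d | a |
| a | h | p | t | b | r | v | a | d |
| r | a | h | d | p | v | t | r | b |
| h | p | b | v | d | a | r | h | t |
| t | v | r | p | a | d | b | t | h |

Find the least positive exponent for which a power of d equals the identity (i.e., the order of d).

The identity element is h (its row matches the header).
d^1 = d
d^2 = d ∘ d = r
d^3 = r ∘ d = p
d^4 = p ∘ d = t
d^5 = t ∘ d = a
d^6 = a ∘ d = b
d^7 = b ∘ d = v
d^8 = v ∘ d = h
The first power of d equal to the identity is d^8, so ord(d) = 8.
(Structurally, M here is isomorphic to the cyclic group Z_8.)

8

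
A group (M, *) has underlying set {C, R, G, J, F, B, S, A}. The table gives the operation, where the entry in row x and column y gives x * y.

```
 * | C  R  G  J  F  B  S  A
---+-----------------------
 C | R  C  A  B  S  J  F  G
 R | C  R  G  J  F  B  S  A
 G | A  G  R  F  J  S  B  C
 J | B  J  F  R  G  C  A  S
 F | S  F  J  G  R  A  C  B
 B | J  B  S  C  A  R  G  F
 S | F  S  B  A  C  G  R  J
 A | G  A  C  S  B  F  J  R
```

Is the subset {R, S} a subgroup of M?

Yes

{R, S} contains the identity R.
Checking products: every product of two elements of {R, S} (read from the table) lies in {R, S}, so the set is closed.
In a finite group, a nonempty closed subset is a subgroup. So {R, S} ≤ M.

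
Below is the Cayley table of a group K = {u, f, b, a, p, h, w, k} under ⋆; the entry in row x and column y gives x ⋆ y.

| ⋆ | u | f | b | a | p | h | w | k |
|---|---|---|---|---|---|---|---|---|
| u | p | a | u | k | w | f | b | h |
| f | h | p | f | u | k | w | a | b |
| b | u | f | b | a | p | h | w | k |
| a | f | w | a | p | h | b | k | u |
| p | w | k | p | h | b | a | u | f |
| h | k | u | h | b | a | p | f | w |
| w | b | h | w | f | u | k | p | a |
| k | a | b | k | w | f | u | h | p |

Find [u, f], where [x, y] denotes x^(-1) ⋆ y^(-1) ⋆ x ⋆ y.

Identity is b; from the table u^(-1) = w and f^(-1) = k.
w ⋆ k = a
a ⋆ u = f
f ⋆ f = p

p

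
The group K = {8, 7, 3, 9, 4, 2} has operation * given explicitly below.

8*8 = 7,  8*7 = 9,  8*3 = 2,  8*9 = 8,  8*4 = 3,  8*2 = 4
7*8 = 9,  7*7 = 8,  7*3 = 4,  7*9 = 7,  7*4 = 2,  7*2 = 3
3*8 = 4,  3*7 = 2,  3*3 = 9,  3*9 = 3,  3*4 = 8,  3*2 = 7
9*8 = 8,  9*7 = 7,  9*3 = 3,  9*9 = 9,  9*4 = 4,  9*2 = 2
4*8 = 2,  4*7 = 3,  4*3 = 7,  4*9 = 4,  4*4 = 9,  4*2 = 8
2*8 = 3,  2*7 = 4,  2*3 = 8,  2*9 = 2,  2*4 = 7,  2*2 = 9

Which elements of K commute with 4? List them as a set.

Compare row 4 with column 4 entry by entry.
8 * 4 = 3 but 4 * 8 = 2, so 8 does not.
Collecting the elements that commute with 4: C(4) = {4, 9}.
(Structurally, K here is isomorphic to the symmetric group S_3.)

{4, 9}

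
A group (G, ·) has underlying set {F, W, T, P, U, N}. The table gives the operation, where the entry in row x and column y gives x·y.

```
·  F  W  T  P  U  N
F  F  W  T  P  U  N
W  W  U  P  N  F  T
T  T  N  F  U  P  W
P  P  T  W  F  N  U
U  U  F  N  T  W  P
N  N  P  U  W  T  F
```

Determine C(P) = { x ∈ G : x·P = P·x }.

{F, P}

Compare row P with column P entry by entry.
U·P = T but P·U = N, so U does not.
Collecting the elements that commute with P: C(P) = {F, P}.
(Structurally, G here is isomorphic to the symmetric group S_3.)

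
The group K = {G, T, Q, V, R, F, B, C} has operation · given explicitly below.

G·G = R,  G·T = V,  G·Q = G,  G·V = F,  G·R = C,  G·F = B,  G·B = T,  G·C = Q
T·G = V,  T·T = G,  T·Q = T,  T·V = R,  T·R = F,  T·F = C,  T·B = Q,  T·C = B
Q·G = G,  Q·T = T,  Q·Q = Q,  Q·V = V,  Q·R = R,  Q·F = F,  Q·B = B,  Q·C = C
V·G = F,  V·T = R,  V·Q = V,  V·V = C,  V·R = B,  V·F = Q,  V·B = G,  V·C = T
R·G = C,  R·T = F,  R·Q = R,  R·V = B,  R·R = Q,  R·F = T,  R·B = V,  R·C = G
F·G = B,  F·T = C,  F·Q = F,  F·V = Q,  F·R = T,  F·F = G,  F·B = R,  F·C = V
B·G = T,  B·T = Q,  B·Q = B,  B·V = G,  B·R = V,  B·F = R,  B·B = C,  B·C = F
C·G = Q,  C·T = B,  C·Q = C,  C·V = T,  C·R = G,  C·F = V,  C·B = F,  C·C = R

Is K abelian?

Check whether the table is symmetric across its main diagonal.
Every entry (row x, col y) equals the entry (row y, col x), so K is abelian.
(In fact K ≅ the cyclic group Z_8.)

Yes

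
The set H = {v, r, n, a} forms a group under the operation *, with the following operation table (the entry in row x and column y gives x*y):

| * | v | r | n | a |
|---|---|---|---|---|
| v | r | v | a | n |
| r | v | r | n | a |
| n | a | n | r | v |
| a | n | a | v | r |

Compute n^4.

r

n^1 = n
n^2 = n*n = r
n^3 = r*n = n
n^4 = n*n = r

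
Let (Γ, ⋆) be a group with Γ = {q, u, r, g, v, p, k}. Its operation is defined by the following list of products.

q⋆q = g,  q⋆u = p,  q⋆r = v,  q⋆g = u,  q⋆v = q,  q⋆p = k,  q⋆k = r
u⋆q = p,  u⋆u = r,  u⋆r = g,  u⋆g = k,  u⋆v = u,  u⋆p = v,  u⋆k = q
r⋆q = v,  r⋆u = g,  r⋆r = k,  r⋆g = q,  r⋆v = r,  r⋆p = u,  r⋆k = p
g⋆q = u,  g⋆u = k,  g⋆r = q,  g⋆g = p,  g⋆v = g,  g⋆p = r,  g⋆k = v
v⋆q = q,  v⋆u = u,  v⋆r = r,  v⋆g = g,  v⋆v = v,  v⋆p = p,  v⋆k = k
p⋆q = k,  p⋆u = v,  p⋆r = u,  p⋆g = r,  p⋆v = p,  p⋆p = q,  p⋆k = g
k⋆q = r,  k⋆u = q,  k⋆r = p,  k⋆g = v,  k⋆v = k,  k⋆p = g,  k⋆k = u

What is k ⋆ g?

Read row k, column g: k ⋆ g = v.

v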